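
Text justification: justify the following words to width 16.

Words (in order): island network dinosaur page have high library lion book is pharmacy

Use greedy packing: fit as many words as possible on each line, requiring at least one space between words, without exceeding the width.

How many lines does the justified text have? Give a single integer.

Answer: 5

Derivation:
Line 1: ['island', 'network'] (min_width=14, slack=2)
Line 2: ['dinosaur', 'page'] (min_width=13, slack=3)
Line 3: ['have', 'high'] (min_width=9, slack=7)
Line 4: ['library', 'lion'] (min_width=12, slack=4)
Line 5: ['book', 'is', 'pharmacy'] (min_width=16, slack=0)
Total lines: 5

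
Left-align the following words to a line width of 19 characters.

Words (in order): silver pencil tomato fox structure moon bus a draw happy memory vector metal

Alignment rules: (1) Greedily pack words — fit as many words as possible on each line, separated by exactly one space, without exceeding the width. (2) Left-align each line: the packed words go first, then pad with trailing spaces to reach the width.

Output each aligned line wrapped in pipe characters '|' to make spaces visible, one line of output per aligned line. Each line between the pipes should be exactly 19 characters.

Answer: |silver pencil      |
|tomato fox         |
|structure moon bus |
|a draw happy memory|
|vector metal       |

Derivation:
Line 1: ['silver', 'pencil'] (min_width=13, slack=6)
Line 2: ['tomato', 'fox'] (min_width=10, slack=9)
Line 3: ['structure', 'moon', 'bus'] (min_width=18, slack=1)
Line 4: ['a', 'draw', 'happy', 'memory'] (min_width=19, slack=0)
Line 5: ['vector', 'metal'] (min_width=12, slack=7)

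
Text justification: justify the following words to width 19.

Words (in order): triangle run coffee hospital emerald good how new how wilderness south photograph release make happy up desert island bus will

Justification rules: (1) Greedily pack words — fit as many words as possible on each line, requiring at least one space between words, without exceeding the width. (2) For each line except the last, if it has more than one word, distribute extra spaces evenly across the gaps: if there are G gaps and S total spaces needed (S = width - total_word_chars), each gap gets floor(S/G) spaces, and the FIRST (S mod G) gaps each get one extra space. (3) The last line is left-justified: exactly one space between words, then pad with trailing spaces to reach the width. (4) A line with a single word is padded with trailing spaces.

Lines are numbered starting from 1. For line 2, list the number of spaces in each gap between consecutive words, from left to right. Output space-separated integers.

Answer: 4

Derivation:
Line 1: ['triangle', 'run', 'coffee'] (min_width=19, slack=0)
Line 2: ['hospital', 'emerald'] (min_width=16, slack=3)
Line 3: ['good', 'how', 'new', 'how'] (min_width=16, slack=3)
Line 4: ['wilderness', 'south'] (min_width=16, slack=3)
Line 5: ['photograph', 'release'] (min_width=18, slack=1)
Line 6: ['make', 'happy', 'up'] (min_width=13, slack=6)
Line 7: ['desert', 'island', 'bus'] (min_width=17, slack=2)
Line 8: ['will'] (min_width=4, slack=15)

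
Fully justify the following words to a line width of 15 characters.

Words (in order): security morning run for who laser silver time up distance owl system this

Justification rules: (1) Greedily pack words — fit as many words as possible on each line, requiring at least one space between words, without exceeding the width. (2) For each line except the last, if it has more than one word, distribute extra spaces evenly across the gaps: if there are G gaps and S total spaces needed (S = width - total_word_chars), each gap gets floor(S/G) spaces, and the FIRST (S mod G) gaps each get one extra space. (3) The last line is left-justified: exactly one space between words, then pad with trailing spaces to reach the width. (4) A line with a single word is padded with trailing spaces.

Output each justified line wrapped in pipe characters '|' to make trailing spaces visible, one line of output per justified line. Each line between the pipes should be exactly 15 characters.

Line 1: ['security'] (min_width=8, slack=7)
Line 2: ['morning', 'run', 'for'] (min_width=15, slack=0)
Line 3: ['who', 'laser'] (min_width=9, slack=6)
Line 4: ['silver', 'time', 'up'] (min_width=14, slack=1)
Line 5: ['distance', 'owl'] (min_width=12, slack=3)
Line 6: ['system', 'this'] (min_width=11, slack=4)

Answer: |security       |
|morning run for|
|who       laser|
|silver  time up|
|distance    owl|
|system this    |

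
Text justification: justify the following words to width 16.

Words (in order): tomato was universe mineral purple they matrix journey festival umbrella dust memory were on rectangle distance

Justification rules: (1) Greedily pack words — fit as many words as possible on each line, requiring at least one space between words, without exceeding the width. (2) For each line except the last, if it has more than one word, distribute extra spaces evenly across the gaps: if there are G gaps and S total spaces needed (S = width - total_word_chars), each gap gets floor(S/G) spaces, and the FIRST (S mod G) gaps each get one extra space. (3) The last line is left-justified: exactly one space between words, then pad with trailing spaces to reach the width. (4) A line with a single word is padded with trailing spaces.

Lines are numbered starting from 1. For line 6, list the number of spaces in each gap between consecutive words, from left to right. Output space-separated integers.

Answer: 4

Derivation:
Line 1: ['tomato', 'was'] (min_width=10, slack=6)
Line 2: ['universe', 'mineral'] (min_width=16, slack=0)
Line 3: ['purple', 'they'] (min_width=11, slack=5)
Line 4: ['matrix', 'journey'] (min_width=14, slack=2)
Line 5: ['festival'] (min_width=8, slack=8)
Line 6: ['umbrella', 'dust'] (min_width=13, slack=3)
Line 7: ['memory', 'were', 'on'] (min_width=14, slack=2)
Line 8: ['rectangle'] (min_width=9, slack=7)
Line 9: ['distance'] (min_width=8, slack=8)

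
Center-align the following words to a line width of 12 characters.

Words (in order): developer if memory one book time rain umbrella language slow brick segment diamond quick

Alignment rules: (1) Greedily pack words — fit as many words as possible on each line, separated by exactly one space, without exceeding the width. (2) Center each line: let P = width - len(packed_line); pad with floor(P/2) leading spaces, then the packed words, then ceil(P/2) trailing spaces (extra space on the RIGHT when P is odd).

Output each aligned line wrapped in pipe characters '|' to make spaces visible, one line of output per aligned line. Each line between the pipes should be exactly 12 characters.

Answer: |developer if|
| memory one |
| book time  |
|    rain    |
|  umbrella  |
|  language  |
| slow brick |
|  segment   |
|  diamond   |
|   quick    |

Derivation:
Line 1: ['developer', 'if'] (min_width=12, slack=0)
Line 2: ['memory', 'one'] (min_width=10, slack=2)
Line 3: ['book', 'time'] (min_width=9, slack=3)
Line 4: ['rain'] (min_width=4, slack=8)
Line 5: ['umbrella'] (min_width=8, slack=4)
Line 6: ['language'] (min_width=8, slack=4)
Line 7: ['slow', 'brick'] (min_width=10, slack=2)
Line 8: ['segment'] (min_width=7, slack=5)
Line 9: ['diamond'] (min_width=7, slack=5)
Line 10: ['quick'] (min_width=5, slack=7)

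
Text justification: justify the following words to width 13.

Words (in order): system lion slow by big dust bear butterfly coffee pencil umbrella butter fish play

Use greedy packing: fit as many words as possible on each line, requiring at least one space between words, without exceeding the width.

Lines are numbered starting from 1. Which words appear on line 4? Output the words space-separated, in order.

Line 1: ['system', 'lion'] (min_width=11, slack=2)
Line 2: ['slow', 'by', 'big'] (min_width=11, slack=2)
Line 3: ['dust', 'bear'] (min_width=9, slack=4)
Line 4: ['butterfly'] (min_width=9, slack=4)
Line 5: ['coffee', 'pencil'] (min_width=13, slack=0)
Line 6: ['umbrella'] (min_width=8, slack=5)
Line 7: ['butter', 'fish'] (min_width=11, slack=2)
Line 8: ['play'] (min_width=4, slack=9)

Answer: butterfly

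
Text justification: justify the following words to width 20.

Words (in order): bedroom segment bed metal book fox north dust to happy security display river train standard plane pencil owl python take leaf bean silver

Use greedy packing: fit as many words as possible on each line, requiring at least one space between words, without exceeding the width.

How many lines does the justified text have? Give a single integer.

Answer: 8

Derivation:
Line 1: ['bedroom', 'segment', 'bed'] (min_width=19, slack=1)
Line 2: ['metal', 'book', 'fox', 'north'] (min_width=20, slack=0)
Line 3: ['dust', 'to', 'happy'] (min_width=13, slack=7)
Line 4: ['security', 'display'] (min_width=16, slack=4)
Line 5: ['river', 'train', 'standard'] (min_width=20, slack=0)
Line 6: ['plane', 'pencil', 'owl'] (min_width=16, slack=4)
Line 7: ['python', 'take', 'leaf'] (min_width=16, slack=4)
Line 8: ['bean', 'silver'] (min_width=11, slack=9)
Total lines: 8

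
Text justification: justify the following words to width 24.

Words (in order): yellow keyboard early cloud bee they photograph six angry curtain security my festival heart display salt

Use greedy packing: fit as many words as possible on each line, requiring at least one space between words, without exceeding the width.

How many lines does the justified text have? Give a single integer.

Answer: 6

Derivation:
Line 1: ['yellow', 'keyboard', 'early'] (min_width=21, slack=3)
Line 2: ['cloud', 'bee', 'they'] (min_width=14, slack=10)
Line 3: ['photograph', 'six', 'angry'] (min_width=20, slack=4)
Line 4: ['curtain', 'security', 'my'] (min_width=19, slack=5)
Line 5: ['festival', 'heart', 'display'] (min_width=22, slack=2)
Line 6: ['salt'] (min_width=4, slack=20)
Total lines: 6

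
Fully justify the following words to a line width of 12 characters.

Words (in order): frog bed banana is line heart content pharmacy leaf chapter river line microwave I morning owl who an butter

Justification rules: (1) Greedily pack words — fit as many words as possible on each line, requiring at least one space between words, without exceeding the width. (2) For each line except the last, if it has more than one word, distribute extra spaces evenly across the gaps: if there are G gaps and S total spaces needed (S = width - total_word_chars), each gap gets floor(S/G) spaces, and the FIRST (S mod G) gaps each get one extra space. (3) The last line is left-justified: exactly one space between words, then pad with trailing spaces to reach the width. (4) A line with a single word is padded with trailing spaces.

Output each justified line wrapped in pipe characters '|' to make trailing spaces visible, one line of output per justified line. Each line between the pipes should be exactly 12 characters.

Answer: |frog     bed|
|banana    is|
|line   heart|
|content     |
|pharmacy    |
|leaf chapter|
|river   line|
|microwave  I|
|morning  owl|
|who       an|
|butter      |

Derivation:
Line 1: ['frog', 'bed'] (min_width=8, slack=4)
Line 2: ['banana', 'is'] (min_width=9, slack=3)
Line 3: ['line', 'heart'] (min_width=10, slack=2)
Line 4: ['content'] (min_width=7, slack=5)
Line 5: ['pharmacy'] (min_width=8, slack=4)
Line 6: ['leaf', 'chapter'] (min_width=12, slack=0)
Line 7: ['river', 'line'] (min_width=10, slack=2)
Line 8: ['microwave', 'I'] (min_width=11, slack=1)
Line 9: ['morning', 'owl'] (min_width=11, slack=1)
Line 10: ['who', 'an'] (min_width=6, slack=6)
Line 11: ['butter'] (min_width=6, slack=6)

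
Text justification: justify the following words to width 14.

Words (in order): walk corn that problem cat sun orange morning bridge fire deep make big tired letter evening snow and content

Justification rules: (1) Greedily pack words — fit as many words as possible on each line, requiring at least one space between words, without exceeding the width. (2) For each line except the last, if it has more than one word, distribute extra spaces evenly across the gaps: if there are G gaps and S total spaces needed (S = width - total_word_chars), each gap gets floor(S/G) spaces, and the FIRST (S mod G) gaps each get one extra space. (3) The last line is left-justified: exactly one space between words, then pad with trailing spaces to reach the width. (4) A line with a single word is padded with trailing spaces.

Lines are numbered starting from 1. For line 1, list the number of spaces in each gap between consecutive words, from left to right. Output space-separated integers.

Answer: 1 1

Derivation:
Line 1: ['walk', 'corn', 'that'] (min_width=14, slack=0)
Line 2: ['problem', 'cat'] (min_width=11, slack=3)
Line 3: ['sun', 'orange'] (min_width=10, slack=4)
Line 4: ['morning', 'bridge'] (min_width=14, slack=0)
Line 5: ['fire', 'deep', 'make'] (min_width=14, slack=0)
Line 6: ['big', 'tired'] (min_width=9, slack=5)
Line 7: ['letter', 'evening'] (min_width=14, slack=0)
Line 8: ['snow', 'and'] (min_width=8, slack=6)
Line 9: ['content'] (min_width=7, slack=7)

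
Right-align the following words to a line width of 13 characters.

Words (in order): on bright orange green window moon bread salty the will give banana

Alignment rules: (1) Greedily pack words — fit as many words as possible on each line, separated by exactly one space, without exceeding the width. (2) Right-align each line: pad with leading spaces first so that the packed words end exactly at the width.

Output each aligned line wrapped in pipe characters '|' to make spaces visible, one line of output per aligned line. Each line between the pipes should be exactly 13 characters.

Answer: |    on bright|
| orange green|
|  window moon|
|  bread salty|
|the will give|
|       banana|

Derivation:
Line 1: ['on', 'bright'] (min_width=9, slack=4)
Line 2: ['orange', 'green'] (min_width=12, slack=1)
Line 3: ['window', 'moon'] (min_width=11, slack=2)
Line 4: ['bread', 'salty'] (min_width=11, slack=2)
Line 5: ['the', 'will', 'give'] (min_width=13, slack=0)
Line 6: ['banana'] (min_width=6, slack=7)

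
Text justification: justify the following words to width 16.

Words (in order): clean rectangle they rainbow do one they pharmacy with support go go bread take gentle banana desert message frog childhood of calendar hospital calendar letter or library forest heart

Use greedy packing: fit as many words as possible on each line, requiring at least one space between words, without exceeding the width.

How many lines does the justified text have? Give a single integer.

Answer: 14

Derivation:
Line 1: ['clean', 'rectangle'] (min_width=15, slack=1)
Line 2: ['they', 'rainbow', 'do'] (min_width=15, slack=1)
Line 3: ['one', 'they'] (min_width=8, slack=8)
Line 4: ['pharmacy', 'with'] (min_width=13, slack=3)
Line 5: ['support', 'go', 'go'] (min_width=13, slack=3)
Line 6: ['bread', 'take'] (min_width=10, slack=6)
Line 7: ['gentle', 'banana'] (min_width=13, slack=3)
Line 8: ['desert', 'message'] (min_width=14, slack=2)
Line 9: ['frog', 'childhood'] (min_width=14, slack=2)
Line 10: ['of', 'calendar'] (min_width=11, slack=5)
Line 11: ['hospital'] (min_width=8, slack=8)
Line 12: ['calendar', 'letter'] (min_width=15, slack=1)
Line 13: ['or', 'library'] (min_width=10, slack=6)
Line 14: ['forest', 'heart'] (min_width=12, slack=4)
Total lines: 14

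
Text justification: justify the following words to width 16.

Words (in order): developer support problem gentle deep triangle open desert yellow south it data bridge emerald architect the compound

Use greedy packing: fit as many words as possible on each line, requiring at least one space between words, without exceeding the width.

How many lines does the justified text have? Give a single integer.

Answer: 9

Derivation:
Line 1: ['developer'] (min_width=9, slack=7)
Line 2: ['support', 'problem'] (min_width=15, slack=1)
Line 3: ['gentle', 'deep'] (min_width=11, slack=5)
Line 4: ['triangle', 'open'] (min_width=13, slack=3)
Line 5: ['desert', 'yellow'] (min_width=13, slack=3)
Line 6: ['south', 'it', 'data'] (min_width=13, slack=3)
Line 7: ['bridge', 'emerald'] (min_width=14, slack=2)
Line 8: ['architect', 'the'] (min_width=13, slack=3)
Line 9: ['compound'] (min_width=8, slack=8)
Total lines: 9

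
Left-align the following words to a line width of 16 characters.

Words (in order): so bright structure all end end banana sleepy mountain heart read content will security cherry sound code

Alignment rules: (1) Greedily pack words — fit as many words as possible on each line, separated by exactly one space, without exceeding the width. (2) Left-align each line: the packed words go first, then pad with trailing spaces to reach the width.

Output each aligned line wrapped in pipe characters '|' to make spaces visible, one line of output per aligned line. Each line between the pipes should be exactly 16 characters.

Line 1: ['so', 'bright'] (min_width=9, slack=7)
Line 2: ['structure', 'all'] (min_width=13, slack=3)
Line 3: ['end', 'end', 'banana'] (min_width=14, slack=2)
Line 4: ['sleepy', 'mountain'] (min_width=15, slack=1)
Line 5: ['heart', 'read'] (min_width=10, slack=6)
Line 6: ['content', 'will'] (min_width=12, slack=4)
Line 7: ['security', 'cherry'] (min_width=15, slack=1)
Line 8: ['sound', 'code'] (min_width=10, slack=6)

Answer: |so bright       |
|structure all   |
|end end banana  |
|sleepy mountain |
|heart read      |
|content will    |
|security cherry |
|sound code      |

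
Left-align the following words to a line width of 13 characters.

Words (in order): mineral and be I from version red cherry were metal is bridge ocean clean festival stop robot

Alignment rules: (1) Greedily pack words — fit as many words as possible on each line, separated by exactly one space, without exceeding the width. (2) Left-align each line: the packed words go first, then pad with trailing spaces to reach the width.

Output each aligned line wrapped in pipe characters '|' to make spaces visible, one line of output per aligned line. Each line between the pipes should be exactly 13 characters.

Line 1: ['mineral', 'and'] (min_width=11, slack=2)
Line 2: ['be', 'I', 'from'] (min_width=9, slack=4)
Line 3: ['version', 'red'] (min_width=11, slack=2)
Line 4: ['cherry', 'were'] (min_width=11, slack=2)
Line 5: ['metal', 'is'] (min_width=8, slack=5)
Line 6: ['bridge', 'ocean'] (min_width=12, slack=1)
Line 7: ['clean'] (min_width=5, slack=8)
Line 8: ['festival', 'stop'] (min_width=13, slack=0)
Line 9: ['robot'] (min_width=5, slack=8)

Answer: |mineral and  |
|be I from    |
|version red  |
|cherry were  |
|metal is     |
|bridge ocean |
|clean        |
|festival stop|
|robot        |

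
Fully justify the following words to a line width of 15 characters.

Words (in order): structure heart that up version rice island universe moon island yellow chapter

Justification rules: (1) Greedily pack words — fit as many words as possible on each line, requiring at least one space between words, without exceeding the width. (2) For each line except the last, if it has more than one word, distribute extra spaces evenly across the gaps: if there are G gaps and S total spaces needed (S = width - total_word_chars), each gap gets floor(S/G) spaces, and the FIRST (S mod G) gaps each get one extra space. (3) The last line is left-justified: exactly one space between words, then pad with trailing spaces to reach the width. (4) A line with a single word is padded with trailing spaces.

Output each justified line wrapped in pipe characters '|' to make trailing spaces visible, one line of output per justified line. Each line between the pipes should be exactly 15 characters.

Answer: |structure heart|
|that up version|
|rice     island|
|universe   moon|
|island   yellow|
|chapter        |

Derivation:
Line 1: ['structure', 'heart'] (min_width=15, slack=0)
Line 2: ['that', 'up', 'version'] (min_width=15, slack=0)
Line 3: ['rice', 'island'] (min_width=11, slack=4)
Line 4: ['universe', 'moon'] (min_width=13, slack=2)
Line 5: ['island', 'yellow'] (min_width=13, slack=2)
Line 6: ['chapter'] (min_width=7, slack=8)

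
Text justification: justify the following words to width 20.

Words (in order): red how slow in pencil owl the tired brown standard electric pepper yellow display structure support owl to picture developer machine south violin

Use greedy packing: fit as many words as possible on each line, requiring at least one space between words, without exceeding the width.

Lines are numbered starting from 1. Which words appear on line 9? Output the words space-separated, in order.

Line 1: ['red', 'how', 'slow', 'in'] (min_width=15, slack=5)
Line 2: ['pencil', 'owl', 'the', 'tired'] (min_width=20, slack=0)
Line 3: ['brown', 'standard'] (min_width=14, slack=6)
Line 4: ['electric', 'pepper'] (min_width=15, slack=5)
Line 5: ['yellow', 'display'] (min_width=14, slack=6)
Line 6: ['structure', 'support'] (min_width=17, slack=3)
Line 7: ['owl', 'to', 'picture'] (min_width=14, slack=6)
Line 8: ['developer', 'machine'] (min_width=17, slack=3)
Line 9: ['south', 'violin'] (min_width=12, slack=8)

Answer: south violin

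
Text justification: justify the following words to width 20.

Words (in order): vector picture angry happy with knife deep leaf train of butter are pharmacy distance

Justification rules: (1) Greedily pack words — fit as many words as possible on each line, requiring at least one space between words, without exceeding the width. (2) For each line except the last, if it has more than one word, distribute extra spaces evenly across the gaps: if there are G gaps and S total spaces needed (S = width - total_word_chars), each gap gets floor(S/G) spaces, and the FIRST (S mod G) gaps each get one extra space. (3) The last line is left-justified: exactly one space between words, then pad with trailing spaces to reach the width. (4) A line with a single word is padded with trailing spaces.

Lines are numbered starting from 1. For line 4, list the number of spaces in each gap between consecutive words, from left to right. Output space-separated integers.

Answer: 2 1

Derivation:
Line 1: ['vector', 'picture', 'angry'] (min_width=20, slack=0)
Line 2: ['happy', 'with', 'knife'] (min_width=16, slack=4)
Line 3: ['deep', 'leaf', 'train', 'of'] (min_width=18, slack=2)
Line 4: ['butter', 'are', 'pharmacy'] (min_width=19, slack=1)
Line 5: ['distance'] (min_width=8, slack=12)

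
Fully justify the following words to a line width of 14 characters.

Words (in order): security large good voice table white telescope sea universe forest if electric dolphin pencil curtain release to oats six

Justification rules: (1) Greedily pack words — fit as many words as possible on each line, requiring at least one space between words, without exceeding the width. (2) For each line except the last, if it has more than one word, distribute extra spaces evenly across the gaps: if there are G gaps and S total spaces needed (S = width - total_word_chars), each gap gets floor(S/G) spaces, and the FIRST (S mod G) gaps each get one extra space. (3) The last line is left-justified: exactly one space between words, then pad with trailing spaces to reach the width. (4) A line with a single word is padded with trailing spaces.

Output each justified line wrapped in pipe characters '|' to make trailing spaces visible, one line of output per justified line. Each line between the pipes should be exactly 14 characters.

Answer: |security large|
|good     voice|
|table    white|
|telescope  sea|
|universe      |
|forest      if|
|electric      |
|dolphin pencil|
|curtain       |
|release     to|
|oats six      |

Derivation:
Line 1: ['security', 'large'] (min_width=14, slack=0)
Line 2: ['good', 'voice'] (min_width=10, slack=4)
Line 3: ['table', 'white'] (min_width=11, slack=3)
Line 4: ['telescope', 'sea'] (min_width=13, slack=1)
Line 5: ['universe'] (min_width=8, slack=6)
Line 6: ['forest', 'if'] (min_width=9, slack=5)
Line 7: ['electric'] (min_width=8, slack=6)
Line 8: ['dolphin', 'pencil'] (min_width=14, slack=0)
Line 9: ['curtain'] (min_width=7, slack=7)
Line 10: ['release', 'to'] (min_width=10, slack=4)
Line 11: ['oats', 'six'] (min_width=8, slack=6)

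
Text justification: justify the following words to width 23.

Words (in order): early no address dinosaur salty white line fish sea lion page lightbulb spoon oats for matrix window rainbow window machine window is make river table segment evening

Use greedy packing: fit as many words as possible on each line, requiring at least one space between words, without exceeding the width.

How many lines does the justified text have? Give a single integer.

Answer: 8

Derivation:
Line 1: ['early', 'no', 'address'] (min_width=16, slack=7)
Line 2: ['dinosaur', 'salty', 'white'] (min_width=20, slack=3)
Line 3: ['line', 'fish', 'sea', 'lion', 'page'] (min_width=23, slack=0)
Line 4: ['lightbulb', 'spoon', 'oats'] (min_width=20, slack=3)
Line 5: ['for', 'matrix', 'window'] (min_width=17, slack=6)
Line 6: ['rainbow', 'window', 'machine'] (min_width=22, slack=1)
Line 7: ['window', 'is', 'make', 'river'] (min_width=20, slack=3)
Line 8: ['table', 'segment', 'evening'] (min_width=21, slack=2)
Total lines: 8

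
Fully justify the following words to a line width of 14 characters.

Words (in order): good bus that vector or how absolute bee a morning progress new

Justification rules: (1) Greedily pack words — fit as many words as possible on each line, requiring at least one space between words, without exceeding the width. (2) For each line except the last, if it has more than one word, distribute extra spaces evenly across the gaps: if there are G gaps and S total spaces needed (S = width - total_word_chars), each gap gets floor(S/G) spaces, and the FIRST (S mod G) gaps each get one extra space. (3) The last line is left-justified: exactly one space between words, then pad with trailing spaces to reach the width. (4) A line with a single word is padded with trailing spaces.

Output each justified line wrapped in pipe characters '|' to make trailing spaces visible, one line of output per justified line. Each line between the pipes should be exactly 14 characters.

Line 1: ['good', 'bus', 'that'] (min_width=13, slack=1)
Line 2: ['vector', 'or', 'how'] (min_width=13, slack=1)
Line 3: ['absolute', 'bee', 'a'] (min_width=14, slack=0)
Line 4: ['morning'] (min_width=7, slack=7)
Line 5: ['progress', 'new'] (min_width=12, slack=2)

Answer: |good  bus that|
|vector  or how|
|absolute bee a|
|morning       |
|progress new  |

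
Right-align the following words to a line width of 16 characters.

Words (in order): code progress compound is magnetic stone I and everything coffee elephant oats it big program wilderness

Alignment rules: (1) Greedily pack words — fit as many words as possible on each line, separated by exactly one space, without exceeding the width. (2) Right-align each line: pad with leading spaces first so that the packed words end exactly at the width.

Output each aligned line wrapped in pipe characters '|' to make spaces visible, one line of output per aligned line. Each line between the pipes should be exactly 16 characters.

Line 1: ['code', 'progress'] (min_width=13, slack=3)
Line 2: ['compound', 'is'] (min_width=11, slack=5)
Line 3: ['magnetic', 'stone', 'I'] (min_width=16, slack=0)
Line 4: ['and', 'everything'] (min_width=14, slack=2)
Line 5: ['coffee', 'elephant'] (min_width=15, slack=1)
Line 6: ['oats', 'it', 'big'] (min_width=11, slack=5)
Line 7: ['program'] (min_width=7, slack=9)
Line 8: ['wilderness'] (min_width=10, slack=6)

Answer: |   code progress|
|     compound is|
|magnetic stone I|
|  and everything|
| coffee elephant|
|     oats it big|
|         program|
|      wilderness|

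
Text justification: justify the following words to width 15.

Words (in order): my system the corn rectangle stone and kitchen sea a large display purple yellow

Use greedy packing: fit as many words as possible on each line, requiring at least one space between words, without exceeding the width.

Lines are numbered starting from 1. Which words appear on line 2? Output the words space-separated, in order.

Answer: corn rectangle

Derivation:
Line 1: ['my', 'system', 'the'] (min_width=13, slack=2)
Line 2: ['corn', 'rectangle'] (min_width=14, slack=1)
Line 3: ['stone', 'and'] (min_width=9, slack=6)
Line 4: ['kitchen', 'sea', 'a'] (min_width=13, slack=2)
Line 5: ['large', 'display'] (min_width=13, slack=2)
Line 6: ['purple', 'yellow'] (min_width=13, slack=2)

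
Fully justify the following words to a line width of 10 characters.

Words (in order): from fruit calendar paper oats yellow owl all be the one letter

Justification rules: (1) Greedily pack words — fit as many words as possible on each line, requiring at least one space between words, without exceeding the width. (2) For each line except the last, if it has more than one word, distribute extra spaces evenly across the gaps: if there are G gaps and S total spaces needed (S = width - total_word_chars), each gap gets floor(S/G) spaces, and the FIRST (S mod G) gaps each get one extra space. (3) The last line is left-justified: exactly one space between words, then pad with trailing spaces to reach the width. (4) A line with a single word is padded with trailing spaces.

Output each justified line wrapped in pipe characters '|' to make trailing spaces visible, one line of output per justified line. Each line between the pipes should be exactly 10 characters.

Line 1: ['from', 'fruit'] (min_width=10, slack=0)
Line 2: ['calendar'] (min_width=8, slack=2)
Line 3: ['paper', 'oats'] (min_width=10, slack=0)
Line 4: ['yellow', 'owl'] (min_width=10, slack=0)
Line 5: ['all', 'be', 'the'] (min_width=10, slack=0)
Line 6: ['one', 'letter'] (min_width=10, slack=0)

Answer: |from fruit|
|calendar  |
|paper oats|
|yellow owl|
|all be the|
|one letter|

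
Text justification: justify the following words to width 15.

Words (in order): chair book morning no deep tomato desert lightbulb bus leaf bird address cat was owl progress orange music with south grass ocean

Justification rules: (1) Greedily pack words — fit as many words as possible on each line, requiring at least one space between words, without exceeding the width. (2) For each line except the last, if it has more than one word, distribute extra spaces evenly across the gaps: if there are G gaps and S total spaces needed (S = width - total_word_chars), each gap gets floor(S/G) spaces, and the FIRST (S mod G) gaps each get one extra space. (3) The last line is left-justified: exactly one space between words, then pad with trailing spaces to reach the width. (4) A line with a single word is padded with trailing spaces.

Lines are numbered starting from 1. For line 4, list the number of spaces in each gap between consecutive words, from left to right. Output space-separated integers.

Line 1: ['chair', 'book'] (min_width=10, slack=5)
Line 2: ['morning', 'no', 'deep'] (min_width=15, slack=0)
Line 3: ['tomato', 'desert'] (min_width=13, slack=2)
Line 4: ['lightbulb', 'bus'] (min_width=13, slack=2)
Line 5: ['leaf', 'bird'] (min_width=9, slack=6)
Line 6: ['address', 'cat', 'was'] (min_width=15, slack=0)
Line 7: ['owl', 'progress'] (min_width=12, slack=3)
Line 8: ['orange', 'music'] (min_width=12, slack=3)
Line 9: ['with', 'south'] (min_width=10, slack=5)
Line 10: ['grass', 'ocean'] (min_width=11, slack=4)

Answer: 3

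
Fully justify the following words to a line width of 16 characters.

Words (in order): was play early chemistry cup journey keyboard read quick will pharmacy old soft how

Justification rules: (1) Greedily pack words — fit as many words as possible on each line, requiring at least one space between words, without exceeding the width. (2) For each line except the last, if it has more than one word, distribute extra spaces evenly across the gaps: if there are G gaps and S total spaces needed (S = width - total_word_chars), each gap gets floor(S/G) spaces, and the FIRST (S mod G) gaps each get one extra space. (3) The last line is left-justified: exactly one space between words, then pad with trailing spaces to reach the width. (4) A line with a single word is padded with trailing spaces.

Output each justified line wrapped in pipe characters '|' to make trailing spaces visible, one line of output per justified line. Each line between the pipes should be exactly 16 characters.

Line 1: ['was', 'play', 'early'] (min_width=14, slack=2)
Line 2: ['chemistry', 'cup'] (min_width=13, slack=3)
Line 3: ['journey', 'keyboard'] (min_width=16, slack=0)
Line 4: ['read', 'quick', 'will'] (min_width=15, slack=1)
Line 5: ['pharmacy', 'old'] (min_width=12, slack=4)
Line 6: ['soft', 'how'] (min_width=8, slack=8)

Answer: |was  play  early|
|chemistry    cup|
|journey keyboard|
|read  quick will|
|pharmacy     old|
|soft how        |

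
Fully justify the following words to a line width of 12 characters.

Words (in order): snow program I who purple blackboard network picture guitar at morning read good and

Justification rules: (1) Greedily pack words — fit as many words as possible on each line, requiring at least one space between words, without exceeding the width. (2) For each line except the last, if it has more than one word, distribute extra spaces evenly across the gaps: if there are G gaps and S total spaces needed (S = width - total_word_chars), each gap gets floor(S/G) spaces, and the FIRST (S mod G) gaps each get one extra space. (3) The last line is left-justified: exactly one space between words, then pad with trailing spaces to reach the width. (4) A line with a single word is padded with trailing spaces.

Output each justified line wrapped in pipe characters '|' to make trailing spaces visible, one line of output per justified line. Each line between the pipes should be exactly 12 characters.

Line 1: ['snow', 'program'] (min_width=12, slack=0)
Line 2: ['I', 'who', 'purple'] (min_width=12, slack=0)
Line 3: ['blackboard'] (min_width=10, slack=2)
Line 4: ['network'] (min_width=7, slack=5)
Line 5: ['picture'] (min_width=7, slack=5)
Line 6: ['guitar', 'at'] (min_width=9, slack=3)
Line 7: ['morning', 'read'] (min_width=12, slack=0)
Line 8: ['good', 'and'] (min_width=8, slack=4)

Answer: |snow program|
|I who purple|
|blackboard  |
|network     |
|picture     |
|guitar    at|
|morning read|
|good and    |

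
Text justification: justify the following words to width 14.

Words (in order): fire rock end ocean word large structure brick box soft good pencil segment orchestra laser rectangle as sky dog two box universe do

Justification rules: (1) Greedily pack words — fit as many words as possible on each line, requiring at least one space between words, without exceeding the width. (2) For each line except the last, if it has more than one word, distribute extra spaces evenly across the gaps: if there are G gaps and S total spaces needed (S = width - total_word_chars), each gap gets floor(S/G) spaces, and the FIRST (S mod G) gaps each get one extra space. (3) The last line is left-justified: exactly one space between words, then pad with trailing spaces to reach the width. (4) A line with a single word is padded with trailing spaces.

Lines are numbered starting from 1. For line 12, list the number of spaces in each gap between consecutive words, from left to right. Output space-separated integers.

Answer: 3

Derivation:
Line 1: ['fire', 'rock', 'end'] (min_width=13, slack=1)
Line 2: ['ocean', 'word'] (min_width=10, slack=4)
Line 3: ['large'] (min_width=5, slack=9)
Line 4: ['structure'] (min_width=9, slack=5)
Line 5: ['brick', 'box', 'soft'] (min_width=14, slack=0)
Line 6: ['good', 'pencil'] (min_width=11, slack=3)
Line 7: ['segment'] (min_width=7, slack=7)
Line 8: ['orchestra'] (min_width=9, slack=5)
Line 9: ['laser'] (min_width=5, slack=9)
Line 10: ['rectangle', 'as'] (min_width=12, slack=2)
Line 11: ['sky', 'dog', 'two'] (min_width=11, slack=3)
Line 12: ['box', 'universe'] (min_width=12, slack=2)
Line 13: ['do'] (min_width=2, slack=12)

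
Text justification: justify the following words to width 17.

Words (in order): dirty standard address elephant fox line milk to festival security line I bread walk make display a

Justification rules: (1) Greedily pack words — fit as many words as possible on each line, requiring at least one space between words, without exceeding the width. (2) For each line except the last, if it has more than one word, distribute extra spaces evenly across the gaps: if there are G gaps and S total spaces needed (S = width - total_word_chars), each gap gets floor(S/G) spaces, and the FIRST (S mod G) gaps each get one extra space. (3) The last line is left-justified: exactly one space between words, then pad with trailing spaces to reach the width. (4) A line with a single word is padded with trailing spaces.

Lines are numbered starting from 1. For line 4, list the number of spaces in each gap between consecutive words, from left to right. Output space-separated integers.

Answer: 1

Derivation:
Line 1: ['dirty', 'standard'] (min_width=14, slack=3)
Line 2: ['address', 'elephant'] (min_width=16, slack=1)
Line 3: ['fox', 'line', 'milk', 'to'] (min_width=16, slack=1)
Line 4: ['festival', 'security'] (min_width=17, slack=0)
Line 5: ['line', 'I', 'bread', 'walk'] (min_width=17, slack=0)
Line 6: ['make', 'display', 'a'] (min_width=14, slack=3)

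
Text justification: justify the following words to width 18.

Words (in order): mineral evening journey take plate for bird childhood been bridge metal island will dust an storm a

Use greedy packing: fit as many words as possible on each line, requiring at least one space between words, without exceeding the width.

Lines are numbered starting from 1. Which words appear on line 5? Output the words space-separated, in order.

Line 1: ['mineral', 'evening'] (min_width=15, slack=3)
Line 2: ['journey', 'take', 'plate'] (min_width=18, slack=0)
Line 3: ['for', 'bird', 'childhood'] (min_width=18, slack=0)
Line 4: ['been', 'bridge', 'metal'] (min_width=17, slack=1)
Line 5: ['island', 'will', 'dust'] (min_width=16, slack=2)
Line 6: ['an', 'storm', 'a'] (min_width=10, slack=8)

Answer: island will dust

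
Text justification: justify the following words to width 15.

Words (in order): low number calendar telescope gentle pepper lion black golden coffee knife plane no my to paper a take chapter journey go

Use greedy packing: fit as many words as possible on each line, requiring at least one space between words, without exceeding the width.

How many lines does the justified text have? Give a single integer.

Answer: 10

Derivation:
Line 1: ['low', 'number'] (min_width=10, slack=5)
Line 2: ['calendar'] (min_width=8, slack=7)
Line 3: ['telescope'] (min_width=9, slack=6)
Line 4: ['gentle', 'pepper'] (min_width=13, slack=2)
Line 5: ['lion', 'black'] (min_width=10, slack=5)
Line 6: ['golden', 'coffee'] (min_width=13, slack=2)
Line 7: ['knife', 'plane', 'no'] (min_width=14, slack=1)
Line 8: ['my', 'to', 'paper', 'a'] (min_width=13, slack=2)
Line 9: ['take', 'chapter'] (min_width=12, slack=3)
Line 10: ['journey', 'go'] (min_width=10, slack=5)
Total lines: 10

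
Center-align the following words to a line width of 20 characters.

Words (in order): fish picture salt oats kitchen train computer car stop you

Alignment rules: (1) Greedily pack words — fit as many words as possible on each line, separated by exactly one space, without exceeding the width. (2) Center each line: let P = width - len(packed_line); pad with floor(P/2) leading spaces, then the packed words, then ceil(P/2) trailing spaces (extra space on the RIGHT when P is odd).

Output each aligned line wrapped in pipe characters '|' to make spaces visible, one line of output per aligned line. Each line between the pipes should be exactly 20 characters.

Answer: | fish picture salt  |
| oats kitchen train |
| computer car stop  |
|        you         |

Derivation:
Line 1: ['fish', 'picture', 'salt'] (min_width=17, slack=3)
Line 2: ['oats', 'kitchen', 'train'] (min_width=18, slack=2)
Line 3: ['computer', 'car', 'stop'] (min_width=17, slack=3)
Line 4: ['you'] (min_width=3, slack=17)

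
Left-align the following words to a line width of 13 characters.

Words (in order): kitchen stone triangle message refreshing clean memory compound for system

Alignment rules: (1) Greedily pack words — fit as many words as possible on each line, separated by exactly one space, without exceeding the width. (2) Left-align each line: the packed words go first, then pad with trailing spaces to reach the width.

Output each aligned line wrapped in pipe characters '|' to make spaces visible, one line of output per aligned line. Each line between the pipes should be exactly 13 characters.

Line 1: ['kitchen', 'stone'] (min_width=13, slack=0)
Line 2: ['triangle'] (min_width=8, slack=5)
Line 3: ['message'] (min_width=7, slack=6)
Line 4: ['refreshing'] (min_width=10, slack=3)
Line 5: ['clean', 'memory'] (min_width=12, slack=1)
Line 6: ['compound', 'for'] (min_width=12, slack=1)
Line 7: ['system'] (min_width=6, slack=7)

Answer: |kitchen stone|
|triangle     |
|message      |
|refreshing   |
|clean memory |
|compound for |
|system       |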